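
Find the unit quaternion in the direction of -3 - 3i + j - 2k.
-0.6255 - 0.6255i + 0.2085j - 0.417k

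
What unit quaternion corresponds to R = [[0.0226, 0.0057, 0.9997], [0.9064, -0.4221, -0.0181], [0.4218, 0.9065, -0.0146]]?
0.3827 + 0.604i + 0.3775j + 0.5884k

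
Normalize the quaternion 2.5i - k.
0.9285i - 0.3714k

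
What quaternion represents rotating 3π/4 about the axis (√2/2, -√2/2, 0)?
0.3827 + 0.6533i - 0.6533j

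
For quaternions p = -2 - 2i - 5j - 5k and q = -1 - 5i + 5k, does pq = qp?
No: pq = 17 - 13i + 40j - 30k ≠ 17 + 37i - 30j + 20k = qp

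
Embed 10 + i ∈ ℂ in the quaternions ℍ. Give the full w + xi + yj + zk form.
10 + i + 0j + 0k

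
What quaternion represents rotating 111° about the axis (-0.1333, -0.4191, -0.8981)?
0.5664 - 0.1099i - 0.3454j - 0.7401k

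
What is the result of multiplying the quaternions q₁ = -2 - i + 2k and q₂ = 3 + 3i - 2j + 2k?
-7 - 5i + 12j + 4k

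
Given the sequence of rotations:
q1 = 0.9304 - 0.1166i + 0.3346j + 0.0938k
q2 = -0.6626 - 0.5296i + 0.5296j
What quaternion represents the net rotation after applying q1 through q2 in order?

q2 · q1 = -0.8554 - 0.3658i + 0.3207j - 0.1776k
-0.8554 - 0.3658i + 0.3207j - 0.1776k


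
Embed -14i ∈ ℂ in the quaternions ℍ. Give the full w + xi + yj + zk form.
0 - 14i + 0j + 0k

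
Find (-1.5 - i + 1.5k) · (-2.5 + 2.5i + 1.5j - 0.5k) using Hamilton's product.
7 - 3.5i + j - 4.5k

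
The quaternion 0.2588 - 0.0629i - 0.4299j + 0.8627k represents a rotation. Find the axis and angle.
axis = (-0.0651, -0.4451, 0.8931), θ = 5π/6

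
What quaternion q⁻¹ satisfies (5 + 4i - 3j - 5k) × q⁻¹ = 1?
0.0667 - 0.0533i + 0.04j + 0.0667k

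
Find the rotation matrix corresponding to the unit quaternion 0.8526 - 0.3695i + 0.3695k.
[[0.7269, -0.6301, -0.2731], [0.6301, 0.4539, 0.6301], [-0.2731, -0.6301, 0.7269]]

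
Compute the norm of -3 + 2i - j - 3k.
√23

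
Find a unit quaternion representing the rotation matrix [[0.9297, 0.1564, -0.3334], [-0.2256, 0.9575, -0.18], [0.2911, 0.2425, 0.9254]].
0.9763 + 0.1082i - 0.1599j - 0.0978k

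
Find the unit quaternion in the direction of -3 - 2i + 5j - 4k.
-0.4082 - 0.2722i + 0.6804j - 0.5443k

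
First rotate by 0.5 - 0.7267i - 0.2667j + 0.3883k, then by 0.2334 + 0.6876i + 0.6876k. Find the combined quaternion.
0.3494 + 0.3576i - 0.8289j + 0.251k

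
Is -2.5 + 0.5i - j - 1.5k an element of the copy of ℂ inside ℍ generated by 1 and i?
No. The quaternion -2.5 + 0.5i - j - 1.5k has j-coefficient y = -1 and k-coefficient z = -1.5, not both zero, so it does not lie in the complex subalgebra spanned by 1 and i.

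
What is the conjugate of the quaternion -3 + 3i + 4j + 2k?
-3 - 3i - 4j - 2k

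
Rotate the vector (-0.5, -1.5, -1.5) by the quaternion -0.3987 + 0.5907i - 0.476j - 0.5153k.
(1.796, -1.023, 0.691)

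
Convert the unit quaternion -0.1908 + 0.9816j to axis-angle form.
axis = (0, 1, 0), θ = 202°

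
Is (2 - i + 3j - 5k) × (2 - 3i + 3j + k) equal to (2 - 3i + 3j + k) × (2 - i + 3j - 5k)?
No: pq = -3 + 10i + 28j - 2k ≠ -3 - 26i - 4j - 14k = qp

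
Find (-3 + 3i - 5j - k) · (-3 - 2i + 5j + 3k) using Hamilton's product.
43 - 13i - 7j - k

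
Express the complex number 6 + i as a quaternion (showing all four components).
6 + i + 0j + 0k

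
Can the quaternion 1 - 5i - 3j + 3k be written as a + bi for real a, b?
No. The quaternion 1 - 5i - 3j + 3k has j-coefficient y = -3 and k-coefficient z = 3, not both zero, so it does not lie in the complex subalgebra spanned by 1 and i.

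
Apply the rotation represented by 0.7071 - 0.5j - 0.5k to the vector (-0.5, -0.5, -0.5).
(0, -0.146, -0.854)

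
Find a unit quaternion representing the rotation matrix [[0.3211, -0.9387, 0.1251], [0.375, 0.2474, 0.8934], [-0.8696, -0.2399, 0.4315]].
0.7071 - 0.4007i + 0.3517j + 0.4645k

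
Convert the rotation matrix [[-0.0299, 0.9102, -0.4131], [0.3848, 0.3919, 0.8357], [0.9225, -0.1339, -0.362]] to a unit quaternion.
0.5 - 0.4848i - 0.6678j - 0.2627k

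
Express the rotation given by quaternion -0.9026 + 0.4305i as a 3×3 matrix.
[[1, 0, 0], [0, 0.6293, 0.7771], [0, -0.7771, 0.6293]]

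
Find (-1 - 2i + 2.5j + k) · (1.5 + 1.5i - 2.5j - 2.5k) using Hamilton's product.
10.25 - 8.25i + 2.75j + 5.25k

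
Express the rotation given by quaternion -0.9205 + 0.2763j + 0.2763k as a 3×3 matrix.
[[0.6946, 0.5087, -0.5087], [-0.5087, 0.8473, 0.1527], [0.5087, 0.1527, 0.8473]]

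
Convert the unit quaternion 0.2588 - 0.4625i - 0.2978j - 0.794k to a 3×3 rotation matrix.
[[-0.4382, 0.6864, 0.5803], [-0.1355, -0.6887, 0.7123], [0.8886, 0.2335, 0.3948]]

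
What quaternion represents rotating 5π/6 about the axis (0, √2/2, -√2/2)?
0.2588 + 0.683j - 0.683k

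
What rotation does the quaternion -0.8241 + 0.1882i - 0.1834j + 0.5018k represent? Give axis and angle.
axis = (0.3322, -0.3238, 0.8859), θ = 291°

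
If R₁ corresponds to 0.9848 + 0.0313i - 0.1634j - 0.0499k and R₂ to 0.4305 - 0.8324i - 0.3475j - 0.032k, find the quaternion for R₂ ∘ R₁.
0.3916 - 0.7942i - 0.4551j + 0.0939k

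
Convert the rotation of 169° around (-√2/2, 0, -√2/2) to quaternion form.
0.0958 - 0.7039i - 0.7039k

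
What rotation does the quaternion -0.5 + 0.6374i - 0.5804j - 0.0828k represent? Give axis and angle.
axis = (0.736, -0.6702, -0.0956), θ = 4π/3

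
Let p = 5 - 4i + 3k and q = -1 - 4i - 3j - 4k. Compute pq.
-9 - 7i - 43j - 11k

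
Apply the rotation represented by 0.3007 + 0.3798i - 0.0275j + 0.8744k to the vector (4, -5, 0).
(0.611, 6.108, 1.821)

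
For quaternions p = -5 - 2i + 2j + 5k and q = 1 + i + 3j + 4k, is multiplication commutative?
No: pq = -29 - 14i - 23k ≠ -29 - 26j - 7k = qp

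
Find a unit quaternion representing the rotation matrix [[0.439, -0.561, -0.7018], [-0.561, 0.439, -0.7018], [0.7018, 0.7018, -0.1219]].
0.6626 + 0.5296i - 0.5296j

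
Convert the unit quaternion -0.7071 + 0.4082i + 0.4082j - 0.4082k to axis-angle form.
axis = (√3/3, √3/3, -√3/3), θ = 3π/2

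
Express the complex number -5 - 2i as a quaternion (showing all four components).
-5 - 2i + 0j + 0k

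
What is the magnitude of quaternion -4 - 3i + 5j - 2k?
√54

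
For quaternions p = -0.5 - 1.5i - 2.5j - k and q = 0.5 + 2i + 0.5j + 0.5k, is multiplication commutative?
No: pq = 4.5 - 2.5i - 2.75j + 3.5k ≠ 4.5 - i - 0.25j - 5k = qp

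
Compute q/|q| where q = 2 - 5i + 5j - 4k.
0.239 - 0.5976i + 0.5976j - 0.4781k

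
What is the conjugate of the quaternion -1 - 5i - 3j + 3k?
-1 + 5i + 3j - 3k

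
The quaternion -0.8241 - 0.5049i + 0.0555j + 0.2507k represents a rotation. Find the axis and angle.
axis = (-0.8914, 0.098, 0.4426), θ = 291°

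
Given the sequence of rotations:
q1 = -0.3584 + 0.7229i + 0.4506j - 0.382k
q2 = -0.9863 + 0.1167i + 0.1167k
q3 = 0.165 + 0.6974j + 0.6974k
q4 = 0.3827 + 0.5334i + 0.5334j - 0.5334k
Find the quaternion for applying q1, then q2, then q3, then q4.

q2 · q1 = 0.3137 - 0.8074i - 0.3155j + 0.3875k
q3 · q2 · q1 = 0.0015 + 0.3571i - 0.3964j + 0.8458k
q4 · q3 · q2 · q1 = 0.4727 + 0.3772i - 0.7925j - 0.079k
0.4727 + 0.3772i - 0.7925j - 0.079k


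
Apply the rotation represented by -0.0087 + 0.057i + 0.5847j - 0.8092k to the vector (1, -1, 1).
(-1.148, -0.548, 1.175)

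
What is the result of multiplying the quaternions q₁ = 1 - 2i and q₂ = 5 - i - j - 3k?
3 - 11i - 7j - k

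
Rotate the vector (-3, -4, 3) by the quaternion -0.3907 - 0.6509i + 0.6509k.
(-5.034, 2.779, 0.966)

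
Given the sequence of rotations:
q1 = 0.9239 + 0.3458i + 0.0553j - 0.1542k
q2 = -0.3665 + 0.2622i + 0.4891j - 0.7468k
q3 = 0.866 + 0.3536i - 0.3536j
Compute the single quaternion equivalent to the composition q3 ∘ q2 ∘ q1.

q2 · q1 = -0.5715 + 0.0814i + 0.2138j - 0.7881k
q3 · q2 · q1 = -0.4481 + 0.1471i + 0.6659j - 0.5781k
-0.4481 + 0.1471i + 0.6659j - 0.5781k


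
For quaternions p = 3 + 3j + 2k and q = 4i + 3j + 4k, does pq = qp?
No: pq = -17 + 18i + 17j ≠ -17 + 6i + j + 24k = qp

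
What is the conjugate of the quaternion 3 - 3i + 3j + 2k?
3 + 3i - 3j - 2k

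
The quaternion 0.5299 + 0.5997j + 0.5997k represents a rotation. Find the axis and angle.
axis = (0, √2/2, √2/2), θ = 116°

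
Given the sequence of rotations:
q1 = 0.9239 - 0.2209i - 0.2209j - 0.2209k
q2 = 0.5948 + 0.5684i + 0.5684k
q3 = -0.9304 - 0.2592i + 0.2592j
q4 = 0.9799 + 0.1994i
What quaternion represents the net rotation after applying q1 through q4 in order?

q2 · q1 = 0.8007 + 0.5193i - 0.1314j + 0.2682k
q3 · q2 · q1 = -0.5763 - 0.6212i + 0.3993j - 0.3501k
q4 · q3 · q2 · q1 = -0.4408 - 0.7236i + 0.4611j - 0.2634k
-0.4408 - 0.7236i + 0.4611j - 0.2634k


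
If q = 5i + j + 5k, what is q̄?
-5i - j - 5k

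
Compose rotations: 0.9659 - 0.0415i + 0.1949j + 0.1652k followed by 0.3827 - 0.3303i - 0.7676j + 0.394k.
0.4405 - 0.5385i - 0.6286j + 0.3476k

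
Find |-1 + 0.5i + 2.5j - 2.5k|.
3.708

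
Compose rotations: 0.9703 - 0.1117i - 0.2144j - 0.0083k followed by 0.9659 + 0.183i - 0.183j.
0.9184 + 0.0712i - 0.3831j - 0.0677k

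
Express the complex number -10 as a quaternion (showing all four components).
-10 + 0i + 0j + 0k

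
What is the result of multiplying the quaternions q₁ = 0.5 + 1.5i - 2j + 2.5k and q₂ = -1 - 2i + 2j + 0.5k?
5.25 - 8.5i - 2.75j - 3.25k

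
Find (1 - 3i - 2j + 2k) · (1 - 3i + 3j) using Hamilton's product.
-2 - 12i - 5j - 13k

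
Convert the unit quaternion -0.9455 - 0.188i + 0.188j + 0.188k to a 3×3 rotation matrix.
[[0.8586, 0.2848, -0.4262], [-0.4262, 0.8586, -0.2848], [0.2848, 0.4262, 0.8586]]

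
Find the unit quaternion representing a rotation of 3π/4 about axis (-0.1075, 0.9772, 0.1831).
0.3827 - 0.0993i + 0.9028j + 0.1692k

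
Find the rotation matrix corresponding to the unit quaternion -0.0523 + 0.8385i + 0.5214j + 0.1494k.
[[0.4116, 0.89, 0.196], [0.8588, -0.4508, 0.2435], [0.3051, 0.0681, -0.9499]]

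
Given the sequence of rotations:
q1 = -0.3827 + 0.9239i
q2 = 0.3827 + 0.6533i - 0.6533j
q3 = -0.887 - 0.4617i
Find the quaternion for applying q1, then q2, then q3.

q2 · q1 = -0.75 + 0.1036i + 0.25j + 0.6036k
q3 · q2 · q1 = 0.7131 + 0.2544i + 0.0569j - 0.6508k
0.7131 + 0.2544i + 0.0569j - 0.6508k


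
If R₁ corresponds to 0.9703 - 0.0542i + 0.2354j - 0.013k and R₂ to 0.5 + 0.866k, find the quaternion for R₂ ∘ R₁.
0.4964 - 0.231i + 0.0708j + 0.8338k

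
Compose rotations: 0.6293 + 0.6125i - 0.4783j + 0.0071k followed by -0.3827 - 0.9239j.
-0.6827 - 0.241i - 0.3984j + 0.5632k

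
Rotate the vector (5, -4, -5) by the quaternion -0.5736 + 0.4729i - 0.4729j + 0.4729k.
(-4.803, -5.847, 2.956)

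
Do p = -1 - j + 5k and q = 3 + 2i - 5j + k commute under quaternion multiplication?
No: pq = -13 + 22i + 12j + 16k ≠ -13 - 26i - 8j + 12k = qp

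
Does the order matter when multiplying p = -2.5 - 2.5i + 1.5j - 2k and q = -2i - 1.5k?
Yes: pq = -8 + 2.75i + 0.25j + 6.75k ≠ -8 + 7.25i - 0.25j + 0.75k = qp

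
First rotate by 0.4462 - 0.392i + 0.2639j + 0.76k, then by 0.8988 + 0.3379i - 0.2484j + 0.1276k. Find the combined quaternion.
0.5021 - 0.424i - 0.1805j + 0.7318k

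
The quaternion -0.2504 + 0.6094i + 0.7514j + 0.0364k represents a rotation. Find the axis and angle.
axis = (0.6295, 0.7761, 0.0376), θ = 209°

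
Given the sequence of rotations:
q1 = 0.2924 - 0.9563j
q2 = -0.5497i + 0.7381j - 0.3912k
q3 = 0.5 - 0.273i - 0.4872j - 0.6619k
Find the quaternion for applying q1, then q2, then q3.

q2 · q1 = 0.7058 - 0.5348i + 0.2158j + 0.4113k
q3 · q2 · q1 = 0.5843 - 0.5176i + 0.2303j - 0.581k
0.5843 - 0.5176i + 0.2303j - 0.581k


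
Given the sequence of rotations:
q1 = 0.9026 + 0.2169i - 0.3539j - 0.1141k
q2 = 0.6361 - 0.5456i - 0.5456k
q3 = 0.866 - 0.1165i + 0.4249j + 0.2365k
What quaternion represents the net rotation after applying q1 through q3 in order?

q2 · q1 = 0.6302 - 0.5476i - 0.4057j - 0.3719k
q3 · q2 · q1 = 0.7423 - 0.6097i - 0.2564j + 0.1069k
0.7423 - 0.6097i - 0.2564j + 0.1069k


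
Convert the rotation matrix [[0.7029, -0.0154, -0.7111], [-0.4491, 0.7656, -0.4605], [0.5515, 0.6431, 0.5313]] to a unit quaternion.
0.866 + 0.3186i - 0.3645j - 0.1252k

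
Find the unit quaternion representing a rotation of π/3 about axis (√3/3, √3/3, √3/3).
0.866 + 0.2887i + 0.2887j + 0.2887k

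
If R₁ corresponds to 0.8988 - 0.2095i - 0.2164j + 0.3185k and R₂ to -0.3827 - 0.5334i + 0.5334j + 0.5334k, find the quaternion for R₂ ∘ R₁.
-0.5102 - 0.1139i + 0.6204j + 0.5847k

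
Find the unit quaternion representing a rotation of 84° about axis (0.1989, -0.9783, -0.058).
0.7431 + 0.1331i - 0.6546j - 0.0388k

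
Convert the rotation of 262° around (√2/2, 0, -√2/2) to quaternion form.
-0.6561 + 0.5337i - 0.5337k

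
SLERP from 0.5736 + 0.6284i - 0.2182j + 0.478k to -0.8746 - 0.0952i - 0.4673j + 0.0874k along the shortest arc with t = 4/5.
0.9038 + 0.2392i + 0.3524j + 0.0428k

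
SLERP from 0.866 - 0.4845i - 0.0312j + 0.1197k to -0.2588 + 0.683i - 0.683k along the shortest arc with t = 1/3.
0.7192 - 0.6043i - 0.0224j + 0.3422k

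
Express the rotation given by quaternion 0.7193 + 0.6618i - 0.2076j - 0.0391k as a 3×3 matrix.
[[0.9107, -0.2185, -0.3504], [-0.331, 0.121, -0.9358], [0.2469, 0.9683, 0.0378]]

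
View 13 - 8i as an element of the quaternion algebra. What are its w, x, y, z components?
13 - 8i + 0j + 0k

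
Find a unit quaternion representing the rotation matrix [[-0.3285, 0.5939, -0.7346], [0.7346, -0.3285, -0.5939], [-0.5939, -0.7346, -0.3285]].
0.061 - 0.5763i - 0.5763j + 0.5763k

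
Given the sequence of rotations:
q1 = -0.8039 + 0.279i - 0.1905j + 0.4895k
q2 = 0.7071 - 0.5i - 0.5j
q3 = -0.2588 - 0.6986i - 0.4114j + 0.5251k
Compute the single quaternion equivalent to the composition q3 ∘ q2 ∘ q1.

q2 · q1 = -0.5242 + 0.3545i + 0.512j + 0.5809k
q3 · q2 · q1 = 0.2889 - 0.2334i + 0.6751j - 0.6374k
0.2889 - 0.2334i + 0.6751j - 0.6374k


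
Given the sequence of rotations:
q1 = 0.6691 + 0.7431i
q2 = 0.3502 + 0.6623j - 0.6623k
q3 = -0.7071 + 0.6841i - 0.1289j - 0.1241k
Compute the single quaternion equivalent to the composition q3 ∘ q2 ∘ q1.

q2 · q1 = 0.2343 + 0.2602i - 0.049j - 0.9353k
q3 · q2 · q1 = -0.4661 + 0.0908i + 0.612j + 0.6323k
-0.4661 + 0.0908i + 0.612j + 0.6323k


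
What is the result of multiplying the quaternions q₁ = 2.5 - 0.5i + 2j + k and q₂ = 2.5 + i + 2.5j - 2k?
3.75 - 5.25i + 11.25j - 5.75k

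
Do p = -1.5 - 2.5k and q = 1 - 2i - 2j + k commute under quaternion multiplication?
No: pq = 1 - 2i + 8j - 4k ≠ 1 + 8i - 2j - 4k = qp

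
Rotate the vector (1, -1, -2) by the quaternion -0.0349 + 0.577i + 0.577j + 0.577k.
(-2.289, -0.455, 0.744)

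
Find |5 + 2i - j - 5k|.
√55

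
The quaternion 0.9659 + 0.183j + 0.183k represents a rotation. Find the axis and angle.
axis = (0, √2/2, √2/2), θ = π/6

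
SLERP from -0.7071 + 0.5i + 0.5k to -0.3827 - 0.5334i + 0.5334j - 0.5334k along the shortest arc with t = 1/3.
-0.393 + 0.629i - 0.2329j + 0.629k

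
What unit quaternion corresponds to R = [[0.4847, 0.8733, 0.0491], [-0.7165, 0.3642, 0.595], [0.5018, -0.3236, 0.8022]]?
0.8141 - 0.2821i - 0.139j - 0.4882k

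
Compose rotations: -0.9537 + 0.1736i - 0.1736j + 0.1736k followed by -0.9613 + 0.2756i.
0.8689 - 0.4297i + 0.119j - 0.2147k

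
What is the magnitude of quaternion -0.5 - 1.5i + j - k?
2.121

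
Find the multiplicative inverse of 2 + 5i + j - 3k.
0.0513 - 0.1282i - 0.0256j + 0.0769k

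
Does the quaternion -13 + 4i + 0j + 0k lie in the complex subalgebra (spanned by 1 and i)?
Yes. The quaternion -13 + 4i has j- and k-coefficients y = z = 0, so it lies in the complex subalgebra spanned by 1 and i.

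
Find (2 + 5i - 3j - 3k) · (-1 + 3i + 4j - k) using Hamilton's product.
-8 + 16i + 7j + 30k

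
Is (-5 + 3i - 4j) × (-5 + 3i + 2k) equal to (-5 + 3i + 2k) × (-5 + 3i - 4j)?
No: pq = 16 - 38i + 14j + 2k ≠ 16 - 22i + 26j - 22k = qp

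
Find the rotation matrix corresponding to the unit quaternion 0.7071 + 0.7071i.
[[1, 0, 0], [0, 0, -1], [0, 1, 0]]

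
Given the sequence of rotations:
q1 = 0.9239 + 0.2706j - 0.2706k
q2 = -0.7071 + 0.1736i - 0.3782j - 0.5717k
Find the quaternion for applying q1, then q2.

q2 · q1 = -0.7057 + 0.4174i - 0.4938j - 0.2899k
-0.7057 + 0.4174i - 0.4938j - 0.2899k


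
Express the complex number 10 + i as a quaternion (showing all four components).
10 + i + 0j + 0k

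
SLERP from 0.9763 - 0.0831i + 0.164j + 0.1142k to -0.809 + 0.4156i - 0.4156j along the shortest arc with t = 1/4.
0.9535 - 0.1709i + 0.2325j + 0.087k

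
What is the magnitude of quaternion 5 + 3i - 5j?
√59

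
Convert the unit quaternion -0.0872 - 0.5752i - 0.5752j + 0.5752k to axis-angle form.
axis = (-√3/3, -√3/3, √3/3), θ = 190°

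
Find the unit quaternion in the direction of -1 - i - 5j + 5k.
-0.1387 - 0.1387i - 0.6934j + 0.6934k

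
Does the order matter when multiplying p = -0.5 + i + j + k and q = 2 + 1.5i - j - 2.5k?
Yes: pq = 1 - 0.25i + 6.5j + 0.75k ≠ 1 + 2.75i - 1.5j + 5.75k = qp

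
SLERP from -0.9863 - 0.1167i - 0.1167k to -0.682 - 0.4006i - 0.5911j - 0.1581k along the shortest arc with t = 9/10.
-0.7331 - 0.3799i - 0.5416j - 0.1577k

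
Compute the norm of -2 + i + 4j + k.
√22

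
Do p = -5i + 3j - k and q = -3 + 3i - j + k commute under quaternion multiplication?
No: pq = 19 + 17i - 7j - k ≠ 19 + 13i - 11j + 7k = qp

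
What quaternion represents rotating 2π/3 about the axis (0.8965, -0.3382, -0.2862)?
0.5 + 0.7764i - 0.2929j - 0.2479k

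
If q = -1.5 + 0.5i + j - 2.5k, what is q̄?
-1.5 - 0.5i - j + 2.5k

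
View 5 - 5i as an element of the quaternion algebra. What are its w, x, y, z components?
5 - 5i + 0j + 0k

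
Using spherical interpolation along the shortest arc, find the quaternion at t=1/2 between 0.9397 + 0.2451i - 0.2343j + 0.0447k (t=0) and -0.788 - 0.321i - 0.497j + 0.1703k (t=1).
0.9383 + 0.3075i + 0.1427j - 0.0682k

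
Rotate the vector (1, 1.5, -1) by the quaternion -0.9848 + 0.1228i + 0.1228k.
(1.302, 0.926, -1.302)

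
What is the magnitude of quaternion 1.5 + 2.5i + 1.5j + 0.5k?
√11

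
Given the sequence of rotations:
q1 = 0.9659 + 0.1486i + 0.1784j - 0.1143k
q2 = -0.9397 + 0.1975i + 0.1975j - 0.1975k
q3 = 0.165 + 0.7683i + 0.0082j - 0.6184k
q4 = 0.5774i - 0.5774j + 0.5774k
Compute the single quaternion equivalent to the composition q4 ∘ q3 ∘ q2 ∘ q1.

q2 · q1 = -0.9948 + 0.0638i + 0.0163j - 0.0775k
q3 · q2 · q1 = -0.2612 - 0.7443i + 0.0146j + 0.6144k
q4 · q3 · q2 · q1 = 0.0834 - 0.514i - 0.6337j - 0.5721k
0.0834 - 0.514i - 0.6337j - 0.5721k


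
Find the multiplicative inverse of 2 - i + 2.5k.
0.1778 + 0.0889i - 0.2222k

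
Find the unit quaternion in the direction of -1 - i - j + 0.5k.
-0.5547 - 0.5547i - 0.5547j + 0.2774k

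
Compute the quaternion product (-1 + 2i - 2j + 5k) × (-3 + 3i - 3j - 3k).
6 + 12i + 30j - 12k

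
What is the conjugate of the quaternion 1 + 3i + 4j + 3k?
1 - 3i - 4j - 3k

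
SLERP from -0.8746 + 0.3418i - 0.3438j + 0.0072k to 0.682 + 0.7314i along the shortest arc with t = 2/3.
-0.8952 - 0.4216i - 0.1446j + 0.003k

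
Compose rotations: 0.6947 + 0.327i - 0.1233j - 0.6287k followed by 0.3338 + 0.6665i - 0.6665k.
-0.4051 + 0.49i + 0.1599j - 0.7551k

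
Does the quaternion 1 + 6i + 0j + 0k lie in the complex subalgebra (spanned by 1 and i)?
Yes. The quaternion 1 + 6i has j- and k-coefficients y = z = 0, so it lies in the complex subalgebra spanned by 1 and i.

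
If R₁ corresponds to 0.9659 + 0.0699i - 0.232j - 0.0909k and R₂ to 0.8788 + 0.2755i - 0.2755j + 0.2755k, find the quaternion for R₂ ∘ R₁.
0.7907 + 0.4165i - 0.4257j + 0.1416k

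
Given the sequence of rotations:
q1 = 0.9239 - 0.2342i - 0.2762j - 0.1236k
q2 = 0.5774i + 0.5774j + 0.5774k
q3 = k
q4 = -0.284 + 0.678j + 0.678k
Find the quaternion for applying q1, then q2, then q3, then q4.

q2 · q1 = 0.3661 + 0.6216i + 0.4696j + 0.5092k
q3 · q2 · q1 = -0.5092 - 0.4696i + 0.6216j + 0.3661k
q4 · q3 · q2 · q1 = -0.525 - 0.0399i - 0.8402j - 0.1308k
-0.525 - 0.0399i - 0.8402j - 0.1308k


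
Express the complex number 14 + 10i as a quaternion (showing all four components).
14 + 10i + 0j + 0k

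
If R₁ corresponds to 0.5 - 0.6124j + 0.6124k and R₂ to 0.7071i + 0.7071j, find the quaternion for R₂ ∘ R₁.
0.433 + 0.7866i - 0.0795j - 0.433k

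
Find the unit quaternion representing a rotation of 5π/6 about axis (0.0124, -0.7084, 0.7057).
0.2588 + 0.012i - 0.6843j + 0.6817k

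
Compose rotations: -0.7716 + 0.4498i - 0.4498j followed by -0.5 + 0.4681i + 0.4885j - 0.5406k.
0.395 - 0.8292i - 0.3952j - 0.0132k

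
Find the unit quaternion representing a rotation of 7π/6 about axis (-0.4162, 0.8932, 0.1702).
-0.2588 - 0.402i + 0.8628j + 0.1644k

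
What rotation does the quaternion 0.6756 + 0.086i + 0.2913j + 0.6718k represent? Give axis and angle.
axis = (0.1166, 0.3951, 0.9112), θ = 95°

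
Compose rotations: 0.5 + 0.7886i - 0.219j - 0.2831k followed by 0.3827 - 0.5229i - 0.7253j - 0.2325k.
0.379 + 0.1948i - 0.7778j + 0.4619k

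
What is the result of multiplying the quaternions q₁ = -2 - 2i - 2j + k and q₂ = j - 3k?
5 + 5i - 8j + 4k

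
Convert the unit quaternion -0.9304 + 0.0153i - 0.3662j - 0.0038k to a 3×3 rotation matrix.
[[0.7318, -0.0183, 0.6813], [-0.0041, 0.9995, 0.0313], [-0.6815, -0.0257, 0.7313]]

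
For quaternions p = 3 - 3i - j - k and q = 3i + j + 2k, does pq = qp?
No: pq = 12 + 8i + 6j + 6k ≠ 12 + 10i + 6k = qp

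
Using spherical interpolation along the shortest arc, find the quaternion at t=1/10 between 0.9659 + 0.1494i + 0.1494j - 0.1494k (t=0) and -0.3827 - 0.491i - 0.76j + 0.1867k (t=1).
0.9404 + 0.1958i + 0.2271j - 0.1603k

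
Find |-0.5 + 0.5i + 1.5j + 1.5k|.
√5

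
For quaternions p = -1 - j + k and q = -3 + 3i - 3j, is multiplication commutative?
No: pq = 9j ≠ -6i + 3j - 6k = qp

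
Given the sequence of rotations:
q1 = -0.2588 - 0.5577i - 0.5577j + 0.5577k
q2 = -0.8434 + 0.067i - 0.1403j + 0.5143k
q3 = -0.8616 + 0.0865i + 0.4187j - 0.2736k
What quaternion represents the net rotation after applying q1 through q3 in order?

q2 · q1 = -0.1094 + 0.6616i + 0.1825j - 0.7191k
q3 · q2 · q1 = -0.2361 - 0.8307i - 0.3219j + 0.3883k
-0.2361 - 0.8307i - 0.3219j + 0.3883k


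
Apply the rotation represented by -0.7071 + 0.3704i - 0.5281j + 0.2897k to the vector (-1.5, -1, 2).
(1.493, 1.079, 1.964)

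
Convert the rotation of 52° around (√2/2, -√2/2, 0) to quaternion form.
0.8988 + 0.31i - 0.31j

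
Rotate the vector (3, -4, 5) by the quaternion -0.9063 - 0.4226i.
(3, -6.401, 0.15)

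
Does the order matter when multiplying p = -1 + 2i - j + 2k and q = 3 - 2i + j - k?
Yes: pq = 4 + 7i - 6j + 7k ≠ 4 + 9i - 2j + 7k = qp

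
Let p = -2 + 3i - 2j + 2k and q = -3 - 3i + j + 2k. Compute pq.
13 - 9i - 8j - 13k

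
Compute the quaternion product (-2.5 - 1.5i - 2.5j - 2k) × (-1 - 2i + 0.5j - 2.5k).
-4.25 + 13.75i + 1.5j + 2.5k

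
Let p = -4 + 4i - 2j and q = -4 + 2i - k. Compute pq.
8 - 22i + 12j + 8k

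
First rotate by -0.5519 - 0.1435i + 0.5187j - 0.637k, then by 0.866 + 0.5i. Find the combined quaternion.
-0.4062 - 0.4002i + 0.7677j - 0.2923k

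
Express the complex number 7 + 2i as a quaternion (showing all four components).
7 + 2i + 0j + 0k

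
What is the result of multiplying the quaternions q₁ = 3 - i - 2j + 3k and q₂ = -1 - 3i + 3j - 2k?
6 - 13i - 18k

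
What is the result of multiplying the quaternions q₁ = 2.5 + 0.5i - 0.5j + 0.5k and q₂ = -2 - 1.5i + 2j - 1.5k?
-2.5 - 5i + 6j - 4.5k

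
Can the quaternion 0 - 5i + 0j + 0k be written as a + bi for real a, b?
Yes. The quaternion -5i has j- and k-coefficients y = z = 0, so it lies in the complex subalgebra spanned by 1 and i.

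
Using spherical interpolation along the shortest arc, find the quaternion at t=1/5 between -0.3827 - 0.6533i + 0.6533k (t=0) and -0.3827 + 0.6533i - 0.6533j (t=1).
-0.2402 - 0.7564i + 0.1732j + 0.5832k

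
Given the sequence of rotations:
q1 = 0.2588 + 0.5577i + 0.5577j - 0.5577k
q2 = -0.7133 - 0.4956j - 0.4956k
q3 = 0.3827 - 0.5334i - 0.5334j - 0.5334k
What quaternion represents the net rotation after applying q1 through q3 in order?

q2 · q1 = -0.1846 + 0.155i - 0.8025j + 0.5459k
q3 · q2 · q1 = -0.1248 - 0.5615i - 0.0001j + 0.8181k
-0.1248 - 0.5615i - 0.0001j + 0.8181k


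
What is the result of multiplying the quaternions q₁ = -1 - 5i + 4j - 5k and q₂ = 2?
-2 - 10i + 8j - 10k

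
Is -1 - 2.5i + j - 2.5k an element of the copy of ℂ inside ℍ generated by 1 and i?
No. The quaternion -1 - 2.5i + j - 2.5k has j-coefficient y = 1 and k-coefficient z = -2.5, not both zero, so it does not lie in the complex subalgebra spanned by 1 and i.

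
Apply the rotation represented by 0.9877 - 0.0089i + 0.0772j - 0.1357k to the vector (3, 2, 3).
(3.852, 1.108, 2.436)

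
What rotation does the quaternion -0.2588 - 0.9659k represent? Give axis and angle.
axis = (0, 0, -1), θ = 7π/6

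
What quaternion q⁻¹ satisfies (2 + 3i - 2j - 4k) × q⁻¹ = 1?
0.0606 - 0.0909i + 0.0606j + 0.1212k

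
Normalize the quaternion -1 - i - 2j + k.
-0.378 - 0.378i - 0.7559j + 0.378k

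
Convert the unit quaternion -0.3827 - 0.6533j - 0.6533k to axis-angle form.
axis = (0, -√2/2, -√2/2), θ = 5π/4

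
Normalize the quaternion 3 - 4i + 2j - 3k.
0.4867 - 0.6489i + 0.3244j - 0.4867k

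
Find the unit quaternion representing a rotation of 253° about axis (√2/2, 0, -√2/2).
-0.5948 + 0.5684i - 0.5684k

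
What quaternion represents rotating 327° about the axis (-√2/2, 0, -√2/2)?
-0.9588 - 0.2008i - 0.2008k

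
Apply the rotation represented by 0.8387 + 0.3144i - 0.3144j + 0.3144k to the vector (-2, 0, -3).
(-0.22, 1.516, -3.264)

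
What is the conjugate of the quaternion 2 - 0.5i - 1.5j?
2 + 0.5i + 1.5j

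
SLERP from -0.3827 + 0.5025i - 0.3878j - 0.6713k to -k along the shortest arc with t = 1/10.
-0.3525 + 0.4628i - 0.3572j - 0.7308k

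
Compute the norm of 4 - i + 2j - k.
√22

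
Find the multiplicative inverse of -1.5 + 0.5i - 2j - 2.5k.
-0.1176 - 0.0392i + 0.1569j + 0.1961k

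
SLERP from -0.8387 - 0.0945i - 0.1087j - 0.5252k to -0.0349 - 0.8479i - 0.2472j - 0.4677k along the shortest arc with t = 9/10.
-0.1397 - 0.8128i - 0.2473j - 0.5086k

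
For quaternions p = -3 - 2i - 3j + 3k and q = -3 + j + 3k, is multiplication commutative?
No: pq = 3 - 6i + 12j - 20k ≠ 3 + 18i - 16k = qp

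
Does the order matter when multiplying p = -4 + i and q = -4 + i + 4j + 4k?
Yes: pq = 15 - 8i - 20j - 12k ≠ 15 - 8i - 12j - 20k = qp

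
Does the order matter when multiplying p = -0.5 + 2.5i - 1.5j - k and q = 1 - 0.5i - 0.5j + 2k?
Yes: pq = 2 - 0.75i - 5.75j - 4k ≠ 2 + 6.25i + 3.25j = qp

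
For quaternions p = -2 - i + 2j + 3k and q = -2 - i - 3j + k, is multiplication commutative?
No: pq = 6 + 15i - 3k ≠ 6 - 7i + 4j - 13k = qp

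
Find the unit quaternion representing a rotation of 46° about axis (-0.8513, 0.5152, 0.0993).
0.9205 - 0.3326i + 0.2013j + 0.0388k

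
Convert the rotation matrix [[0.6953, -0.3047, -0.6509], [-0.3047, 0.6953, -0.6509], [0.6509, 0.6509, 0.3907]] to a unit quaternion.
0.8339 + 0.3903i - 0.3903j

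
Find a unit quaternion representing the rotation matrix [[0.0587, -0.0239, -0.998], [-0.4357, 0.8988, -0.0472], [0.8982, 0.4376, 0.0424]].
0.7071 + 0.1714i - 0.6704j - 0.1456k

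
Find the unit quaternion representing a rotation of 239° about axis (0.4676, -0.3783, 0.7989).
-0.4924 + 0.407i - 0.3293j + 0.6953k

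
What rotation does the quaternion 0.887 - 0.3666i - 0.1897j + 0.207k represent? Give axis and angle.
axis = (-0.7939, -0.4108, 0.4483), θ = 55°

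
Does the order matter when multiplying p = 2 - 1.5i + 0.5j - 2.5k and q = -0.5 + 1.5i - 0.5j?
Yes: pq = 1.5 + 2.5i - 5j + 1.25k ≠ 1.5 + 5i + 2.5j + 1.25k = qp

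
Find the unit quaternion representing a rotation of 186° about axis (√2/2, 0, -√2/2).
-0.0523 + 0.7061i - 0.7061k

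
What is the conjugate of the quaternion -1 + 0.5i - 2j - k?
-1 - 0.5i + 2j + k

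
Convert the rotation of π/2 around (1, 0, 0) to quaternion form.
0.7071 + 0.7071i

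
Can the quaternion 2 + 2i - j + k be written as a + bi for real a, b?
No. The quaternion 2 + 2i - j + k has j-coefficient y = -1 and k-coefficient z = 1, not both zero, so it does not lie in the complex subalgebra spanned by 1 and i.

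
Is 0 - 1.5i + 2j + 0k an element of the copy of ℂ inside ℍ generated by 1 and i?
No. The quaternion -1.5i + 2j has j-coefficient y = 2 and k-coefficient z = 0, not both zero, so it does not lie in the complex subalgebra spanned by 1 and i.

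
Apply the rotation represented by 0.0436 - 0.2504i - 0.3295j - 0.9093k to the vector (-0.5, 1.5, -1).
(0.375, -1.833, -0.033)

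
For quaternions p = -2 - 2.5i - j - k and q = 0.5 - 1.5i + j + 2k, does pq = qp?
No: pq = -1.75 + 0.75i + 4j - 8.5k ≠ -1.75 + 2.75i - 9j - 0.5k = qp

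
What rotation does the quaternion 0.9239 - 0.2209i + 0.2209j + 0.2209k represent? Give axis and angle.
axis = (-√3/3, √3/3, √3/3), θ = π/4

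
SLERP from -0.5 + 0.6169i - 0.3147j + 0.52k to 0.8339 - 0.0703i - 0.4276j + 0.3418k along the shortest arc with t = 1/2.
-0.8803 + 0.4535i + 0.0745j + 0.1176k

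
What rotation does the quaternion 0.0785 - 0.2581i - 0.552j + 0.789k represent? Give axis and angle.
axis = (-0.2589, -0.5537, 0.7914), θ = 171°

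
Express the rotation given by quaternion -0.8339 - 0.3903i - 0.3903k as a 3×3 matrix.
[[0.6953, -0.6509, 0.3047], [0.6509, 0.3907, -0.6509], [0.3047, 0.6509, 0.6953]]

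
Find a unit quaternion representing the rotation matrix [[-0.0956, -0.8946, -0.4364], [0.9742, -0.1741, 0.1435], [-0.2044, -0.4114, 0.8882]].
0.6361 - 0.2181i - 0.0912j + 0.7345k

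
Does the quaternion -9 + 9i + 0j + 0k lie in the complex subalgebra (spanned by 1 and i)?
Yes. The quaternion -9 + 9i has j- and k-coefficients y = z = 0, so it lies in the complex subalgebra spanned by 1 and i.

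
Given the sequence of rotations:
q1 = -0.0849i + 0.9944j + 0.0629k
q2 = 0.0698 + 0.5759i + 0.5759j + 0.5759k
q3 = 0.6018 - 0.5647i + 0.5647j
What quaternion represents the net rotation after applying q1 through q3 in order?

q2 · q1 = -0.56 - 0.5424i - 0.0157j + 0.626k
q3 · q2 · q1 = -0.6344 + 0.3433i + 0.0278j + 0.6919k
-0.6344 + 0.3433i + 0.0278j + 0.6919k


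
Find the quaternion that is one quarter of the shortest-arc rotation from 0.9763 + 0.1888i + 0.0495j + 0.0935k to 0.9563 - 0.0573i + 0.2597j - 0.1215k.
0.9854 + 0.1285i + 0.1041j + 0.0398k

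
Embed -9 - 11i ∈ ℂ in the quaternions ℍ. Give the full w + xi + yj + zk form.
-9 - 11i + 0j + 0k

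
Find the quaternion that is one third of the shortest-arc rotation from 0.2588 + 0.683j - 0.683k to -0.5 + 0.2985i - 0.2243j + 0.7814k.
0.3553 - 0.1053i + 0.5511j - 0.7477k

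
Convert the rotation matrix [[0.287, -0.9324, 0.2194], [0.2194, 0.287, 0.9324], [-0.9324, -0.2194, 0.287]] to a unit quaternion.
0.6821 - 0.4222i + 0.4222j + 0.4222k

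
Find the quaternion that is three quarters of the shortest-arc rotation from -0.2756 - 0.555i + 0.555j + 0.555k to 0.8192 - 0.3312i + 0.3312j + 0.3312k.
0.6053 - 0.4596i + 0.4596j + 0.4596k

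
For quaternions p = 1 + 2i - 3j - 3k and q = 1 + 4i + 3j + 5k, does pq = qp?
No: pq = 17 - 22j + 20k ≠ 17 + 12i + 22j - 16k = qp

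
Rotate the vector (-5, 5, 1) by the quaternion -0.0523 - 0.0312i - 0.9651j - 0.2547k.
(5.248, 4.396, 2.035)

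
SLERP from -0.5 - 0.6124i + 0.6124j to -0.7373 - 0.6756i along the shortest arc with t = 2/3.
-0.6914 - 0.6886i + 0.2185j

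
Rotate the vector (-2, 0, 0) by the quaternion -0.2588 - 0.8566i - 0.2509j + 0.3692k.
(-1.203, -0.477, 1.525)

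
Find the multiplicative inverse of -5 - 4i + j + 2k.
-0.1087 + 0.087i - 0.0217j - 0.0435k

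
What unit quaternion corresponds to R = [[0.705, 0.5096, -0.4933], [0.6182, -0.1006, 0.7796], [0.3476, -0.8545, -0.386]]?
0.5519 - 0.7402i - 0.3809j + 0.0492k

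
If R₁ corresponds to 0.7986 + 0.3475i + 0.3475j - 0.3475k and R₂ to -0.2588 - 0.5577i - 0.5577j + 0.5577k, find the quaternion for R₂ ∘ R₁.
0.3747 - 0.5353i - 0.5353j + 0.5353k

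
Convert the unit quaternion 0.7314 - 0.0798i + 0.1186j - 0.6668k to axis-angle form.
axis = (-0.117, 0.1739, -0.9778), θ = 86°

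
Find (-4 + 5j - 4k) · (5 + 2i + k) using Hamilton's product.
-16 - 3i + 17j - 34k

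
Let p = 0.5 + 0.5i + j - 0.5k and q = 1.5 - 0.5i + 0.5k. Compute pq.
1.25 + i + 1.5j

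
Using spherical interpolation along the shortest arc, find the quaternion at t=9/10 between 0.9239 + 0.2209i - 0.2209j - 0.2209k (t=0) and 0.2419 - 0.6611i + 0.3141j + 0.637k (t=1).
-0.1012 + 0.6735i - 0.3368j - 0.6501k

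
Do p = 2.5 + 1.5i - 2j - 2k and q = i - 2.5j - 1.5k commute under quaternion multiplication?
No: pq = -9.5 + 0.5i - 6j - 5.5k ≠ -9.5 + 4.5i - 6.5j - 2k = qp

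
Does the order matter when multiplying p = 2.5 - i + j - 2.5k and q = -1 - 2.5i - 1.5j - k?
Yes: pq = -6 - 10i + 0.5j + 4k ≠ -6 - 0.5i - 10j - 4k = qp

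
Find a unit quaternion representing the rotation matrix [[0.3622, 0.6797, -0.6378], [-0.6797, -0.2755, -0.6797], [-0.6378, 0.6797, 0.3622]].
0.6019 + 0.5647i - 0.5647k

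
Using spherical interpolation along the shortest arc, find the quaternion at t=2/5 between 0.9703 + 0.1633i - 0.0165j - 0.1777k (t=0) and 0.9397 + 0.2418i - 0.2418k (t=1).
0.9594 + 0.195i - 0.0099j - 0.2036k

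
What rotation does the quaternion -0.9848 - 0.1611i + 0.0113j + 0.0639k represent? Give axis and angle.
axis = (-0.9276, 0.0651, 0.3679), θ = 340°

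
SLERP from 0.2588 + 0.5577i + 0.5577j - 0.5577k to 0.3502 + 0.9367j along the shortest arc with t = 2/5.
0.3282 + 0.3669i + 0.7894j - 0.3669k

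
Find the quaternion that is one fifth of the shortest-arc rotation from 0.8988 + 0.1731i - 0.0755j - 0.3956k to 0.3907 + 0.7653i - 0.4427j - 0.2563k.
0.8464 + 0.3209i - 0.1649j - 0.3918k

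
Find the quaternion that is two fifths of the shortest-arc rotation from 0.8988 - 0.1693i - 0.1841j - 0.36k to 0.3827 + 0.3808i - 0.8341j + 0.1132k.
0.8173 + 0.0677i - 0.5373j - 0.1969k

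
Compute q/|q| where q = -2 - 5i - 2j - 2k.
-0.3288 - 0.822i - 0.3288j - 0.3288k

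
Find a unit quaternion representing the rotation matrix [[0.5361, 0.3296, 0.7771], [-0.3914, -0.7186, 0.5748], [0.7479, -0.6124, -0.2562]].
-0.3746 + 0.7923i - 0.0195j + 0.4812k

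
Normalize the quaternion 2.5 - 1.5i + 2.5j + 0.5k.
0.6455 - 0.3873i + 0.6455j + 0.1291k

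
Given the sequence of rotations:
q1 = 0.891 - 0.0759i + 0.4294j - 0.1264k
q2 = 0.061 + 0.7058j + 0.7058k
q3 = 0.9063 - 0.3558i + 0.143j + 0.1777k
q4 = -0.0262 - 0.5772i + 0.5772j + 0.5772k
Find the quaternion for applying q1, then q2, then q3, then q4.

q2 · q1 = -0.1595 - 0.3969i + 0.6015j + 0.6747k
q3 · q2 · q1 = -0.4917 - 0.3134i + 0.6919j + 0.4259k
q4 · q3 · q2 · q1 = -0.8132 + 0.1385i - 0.237j - 0.5134k
-0.8132 + 0.1385i - 0.237j - 0.5134k


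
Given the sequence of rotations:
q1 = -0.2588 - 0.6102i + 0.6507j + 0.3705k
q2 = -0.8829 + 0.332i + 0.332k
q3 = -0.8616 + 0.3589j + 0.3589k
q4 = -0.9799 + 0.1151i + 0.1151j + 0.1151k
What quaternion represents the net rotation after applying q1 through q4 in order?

q2 · q1 = 0.3081 + 0.2368i - 0.9001j - 0.197k
q3 · q2 · q1 = 0.1283 + 0.0483i + 0.9711j + 0.1953k
q4 · q3 · q2 · q1 = -0.2655 - 0.1219i - 0.9537j - 0.0704k
-0.2655 - 0.1219i - 0.9537j - 0.0704k


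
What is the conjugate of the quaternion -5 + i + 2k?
-5 - i - 2k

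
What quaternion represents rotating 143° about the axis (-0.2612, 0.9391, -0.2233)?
0.3173 - 0.2477i + 0.8906j - 0.2118k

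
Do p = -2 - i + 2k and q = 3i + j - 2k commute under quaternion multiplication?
No: pq = 7 - 8i + 2j + 3k ≠ 7 - 4i - 6j + 5k = qp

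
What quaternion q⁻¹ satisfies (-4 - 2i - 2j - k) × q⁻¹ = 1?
-0.16 + 0.08i + 0.08j + 0.04k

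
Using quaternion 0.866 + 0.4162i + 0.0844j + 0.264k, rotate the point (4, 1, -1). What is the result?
(2.633, 3.3, 0.42)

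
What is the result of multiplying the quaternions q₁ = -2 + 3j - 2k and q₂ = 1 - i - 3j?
7 - 4i + 11j + k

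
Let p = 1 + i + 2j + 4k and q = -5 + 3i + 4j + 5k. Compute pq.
-36 - 8i + j - 17k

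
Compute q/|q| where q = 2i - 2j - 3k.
0.4851i - 0.4851j - 0.7276k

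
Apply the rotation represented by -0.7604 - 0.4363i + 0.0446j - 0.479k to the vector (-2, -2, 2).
(1.161, -3.112, -0.983)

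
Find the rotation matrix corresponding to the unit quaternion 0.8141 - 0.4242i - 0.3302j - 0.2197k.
[[0.6854, 0.6379, -0.3512], [-0.0776, 0.5436, 0.8358], [0.724, -0.5456, 0.422]]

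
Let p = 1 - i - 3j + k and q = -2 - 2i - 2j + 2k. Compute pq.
-12 - 4i + 4j - 4k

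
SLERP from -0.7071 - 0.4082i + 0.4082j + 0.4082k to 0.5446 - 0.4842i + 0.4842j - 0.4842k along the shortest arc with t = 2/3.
-0.7617 + 0.2079i - 0.2079j + 0.5774k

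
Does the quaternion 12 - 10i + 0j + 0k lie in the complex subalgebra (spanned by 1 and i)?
Yes. The quaternion 12 - 10i has j- and k-coefficients y = z = 0, so it lies in the complex subalgebra spanned by 1 and i.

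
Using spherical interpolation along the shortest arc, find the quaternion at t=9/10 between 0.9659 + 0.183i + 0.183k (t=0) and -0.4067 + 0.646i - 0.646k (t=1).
0.506 - 0.5863i + 0.6326k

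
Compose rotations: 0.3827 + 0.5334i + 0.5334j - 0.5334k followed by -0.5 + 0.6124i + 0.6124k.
-0.1913 - 0.359i + 0.3866j + 0.8277k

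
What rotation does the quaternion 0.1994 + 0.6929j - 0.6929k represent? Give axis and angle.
axis = (0, √2/2, -√2/2), θ = 157°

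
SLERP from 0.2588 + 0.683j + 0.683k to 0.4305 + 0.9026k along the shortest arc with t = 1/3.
0.3386 + 0.4808j + 0.8088k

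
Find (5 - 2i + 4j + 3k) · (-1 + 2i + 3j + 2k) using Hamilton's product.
-19 + 11i + 21j - 7k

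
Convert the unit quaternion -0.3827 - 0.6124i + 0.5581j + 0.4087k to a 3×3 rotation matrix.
[[0.043, -0.3707, -0.9277], [-0.9964, -0.0841, -0.0125], [-0.0734, 0.9249, -0.373]]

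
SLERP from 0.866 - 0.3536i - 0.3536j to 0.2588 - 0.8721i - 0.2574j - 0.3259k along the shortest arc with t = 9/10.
0.3385 - 0.8468i - 0.2785j - 0.3013k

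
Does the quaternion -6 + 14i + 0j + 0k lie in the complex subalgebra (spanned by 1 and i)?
Yes. The quaternion -6 + 14i has j- and k-coefficients y = z = 0, so it lies in the complex subalgebra spanned by 1 and i.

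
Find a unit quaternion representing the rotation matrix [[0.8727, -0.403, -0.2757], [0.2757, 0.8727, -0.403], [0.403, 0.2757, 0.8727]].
0.9511 + 0.1784i - 0.1784j + 0.1784k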